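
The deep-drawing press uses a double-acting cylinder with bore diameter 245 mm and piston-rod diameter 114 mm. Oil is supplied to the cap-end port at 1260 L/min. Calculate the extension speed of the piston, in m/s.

Cap-side area A_cap = π/4 × (245 mm)² = 47140 mm^2
v = Q / A

v ≈ 0.445 m/s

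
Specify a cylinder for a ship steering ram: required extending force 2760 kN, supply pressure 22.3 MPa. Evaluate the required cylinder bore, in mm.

D ≈ 397 mm

Extension force acts on the full piston face: F = P × (π/4)D².
D = √(4F / (πP)) = √(4 × 2760 kN / (π × 22.3 MPa))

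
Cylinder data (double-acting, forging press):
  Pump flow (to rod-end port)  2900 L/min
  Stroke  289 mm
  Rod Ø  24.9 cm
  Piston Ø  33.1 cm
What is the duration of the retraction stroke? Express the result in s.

t ≈ 0.223 s

Rod-side annular area A_ann = π/4 × (33.1² − 24.9²) = 373.5 cm^2
Swept volume V = A × L; t = V / Q = A·L / Q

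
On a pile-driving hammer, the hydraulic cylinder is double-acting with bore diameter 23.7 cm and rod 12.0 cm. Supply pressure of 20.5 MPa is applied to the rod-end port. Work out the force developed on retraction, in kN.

Rod-side annular area A_ann = π/4 × (23.7² − 12.0²) = 328.1 cm^2
On retraction the pressure acts on the annular area (bore minus rod).
F = P × A_ann

F ≈ 673 kN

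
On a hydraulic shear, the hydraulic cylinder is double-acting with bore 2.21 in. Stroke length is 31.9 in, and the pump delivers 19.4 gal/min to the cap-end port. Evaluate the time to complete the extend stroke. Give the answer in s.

Cap-side area A_cap = π/4 × (2.21 in)² = 3.836 in^2
Swept volume V = A × L; t = V / Q = A·L / Q

t ≈ 1.64 s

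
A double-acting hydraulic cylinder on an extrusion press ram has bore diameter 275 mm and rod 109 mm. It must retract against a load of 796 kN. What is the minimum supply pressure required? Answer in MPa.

P ≈ 15.9 MPa

Rod-side annular area A_ann = π/4 × (275² − 109²) = 50060 mm^2
Retraction: pressure acts on the annular area.
P = F / A = 796 kN / A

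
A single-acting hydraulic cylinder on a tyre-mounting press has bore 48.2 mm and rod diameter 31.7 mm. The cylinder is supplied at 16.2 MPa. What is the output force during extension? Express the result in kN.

Cap-side area A_cap = π/4 × (48.2 mm)² = 1825 mm^2
F = P × A_cap = 16.2 MPa × A_cap

F ≈ 29.6 kN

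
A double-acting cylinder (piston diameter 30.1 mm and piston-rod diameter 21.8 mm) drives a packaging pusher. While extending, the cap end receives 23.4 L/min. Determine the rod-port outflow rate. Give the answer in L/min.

Q_out ≈ 11.1 L/min

Cap-side area A_cap = π/4 × (30.1 mm)² = 711.6 mm^2
Rod-side annular area A_ann = π/4 × (30.1² − 21.8²) = 338.3 mm^2
Piston speed v = Q_in/A_cap; rod-end outflow Q_out = v × A_ann = Q_in × A_ann/A_cap.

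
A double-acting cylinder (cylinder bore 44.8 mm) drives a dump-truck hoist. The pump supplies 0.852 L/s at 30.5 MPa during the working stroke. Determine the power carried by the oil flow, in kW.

Hydraulic power = P × Q

W ≈ 26.0 kW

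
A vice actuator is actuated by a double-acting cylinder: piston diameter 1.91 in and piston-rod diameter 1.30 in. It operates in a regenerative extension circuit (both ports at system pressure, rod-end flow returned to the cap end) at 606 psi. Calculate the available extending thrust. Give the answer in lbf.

F ≈ 804 lbf

With equal pressure on both faces, forces on the annular region cancel; the net push is pressure × rod cross-section.
Rod cross-section A_rod = π/4 × (1.30 in)² = 1.327 in^2
F = P × A_rod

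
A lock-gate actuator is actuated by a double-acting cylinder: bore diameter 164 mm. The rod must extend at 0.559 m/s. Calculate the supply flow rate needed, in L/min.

Q ≈ 709 L/min

Cap-side area A_cap = π/4 × (164 mm)² = 21120 mm^2
Q = A × v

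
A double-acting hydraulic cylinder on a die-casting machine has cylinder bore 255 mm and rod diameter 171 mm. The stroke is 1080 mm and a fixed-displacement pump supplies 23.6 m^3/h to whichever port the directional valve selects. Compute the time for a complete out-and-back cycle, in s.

Cap-side area A_cap = π/4 × (255 mm)² = 51070 mm^2
Rod-side annular area A_ann = π/4 × (255² − 171²) = 28100 mm^2
t_ext = A_cap·L/Q = 8.414 s
t_ret = A_ann·L/Q = 4.630 s
t_cycle = t_ext + t_ret

t ≈ 13.0 s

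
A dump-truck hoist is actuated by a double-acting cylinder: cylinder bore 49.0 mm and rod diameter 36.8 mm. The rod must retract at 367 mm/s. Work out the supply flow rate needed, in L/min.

Q ≈ 18.1 L/min

Rod-side annular area A_ann = π/4 × (49.0² − 36.8²) = 822.1 mm^2
Q = A × v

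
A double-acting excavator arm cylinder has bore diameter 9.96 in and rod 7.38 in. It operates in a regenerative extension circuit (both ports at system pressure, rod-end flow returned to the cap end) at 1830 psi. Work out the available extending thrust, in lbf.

With equal pressure on both faces, forces on the annular region cancel; the net push is pressure × rod cross-section.
Rod cross-section A_rod = π/4 × (7.38 in)² = 42.78 in^2
F = P × A_rod

F ≈ 78300 lbf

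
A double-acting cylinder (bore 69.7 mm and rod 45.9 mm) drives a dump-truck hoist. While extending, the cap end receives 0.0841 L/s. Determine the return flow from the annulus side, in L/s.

Q_out ≈ 0.0476 L/s

Cap-side area A_cap = π/4 × (69.7 mm)² = 3816 mm^2
Rod-side annular area A_ann = π/4 × (69.7² − 45.9²) = 2161 mm^2
Piston speed v = Q_in/A_cap; rod-end outflow Q_out = v × A_ann = Q_in × A_ann/A_cap.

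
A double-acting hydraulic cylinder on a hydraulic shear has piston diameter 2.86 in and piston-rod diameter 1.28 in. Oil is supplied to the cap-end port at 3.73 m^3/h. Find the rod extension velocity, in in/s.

Cap-side area A_cap = π/4 × (2.86 in)² = 6.424 in^2
v = Q / A

v ≈ 9.84 in/s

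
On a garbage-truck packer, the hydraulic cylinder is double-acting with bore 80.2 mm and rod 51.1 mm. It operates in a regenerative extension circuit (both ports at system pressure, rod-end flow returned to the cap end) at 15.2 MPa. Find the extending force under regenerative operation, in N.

With equal pressure on both faces, forces on the annular region cancel; the net push is pressure × rod cross-section.
Rod cross-section A_rod = π/4 × (51.1 mm)² = 2051 mm^2
F = P × A_rod

F ≈ 31200 N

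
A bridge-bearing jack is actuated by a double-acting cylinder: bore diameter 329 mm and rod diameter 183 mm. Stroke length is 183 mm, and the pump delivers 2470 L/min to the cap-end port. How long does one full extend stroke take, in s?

Cap-side area A_cap = π/4 × (329 mm)² = 85010 mm^2
Swept volume V = A × L; t = V / Q = A·L / Q

t ≈ 0.378 s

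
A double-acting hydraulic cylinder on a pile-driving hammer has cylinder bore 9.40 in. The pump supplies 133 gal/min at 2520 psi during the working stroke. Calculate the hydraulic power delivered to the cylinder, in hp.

W ≈ 196 hp

Hydraulic power = P × Q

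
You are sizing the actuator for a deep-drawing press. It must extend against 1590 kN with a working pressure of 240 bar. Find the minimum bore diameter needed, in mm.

D ≈ 290 mm

Extension force acts on the full piston face: F = P × (π/4)D².
D = √(4F / (πP)) = √(4 × 1590 kN / (π × 240 bar))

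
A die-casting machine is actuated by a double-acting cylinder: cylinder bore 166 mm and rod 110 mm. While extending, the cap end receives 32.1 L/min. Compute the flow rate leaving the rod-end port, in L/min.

Cap-side area A_cap = π/4 × (166 mm)² = 21640 mm^2
Rod-side annular area A_ann = π/4 × (166² − 110²) = 12140 mm^2
Piston speed v = Q_in/A_cap; rod-end outflow Q_out = v × A_ann = Q_in × A_ann/A_cap.

Q_out ≈ 18.0 L/min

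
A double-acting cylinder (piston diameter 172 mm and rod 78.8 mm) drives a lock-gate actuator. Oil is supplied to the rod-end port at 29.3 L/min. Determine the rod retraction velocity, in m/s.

v ≈ 0.0266 m/s

Rod-side annular area A_ann = π/4 × (172² − 78.8²) = 18360 mm^2
Flow into the rod-end port fills the annular volume.
v = Q / A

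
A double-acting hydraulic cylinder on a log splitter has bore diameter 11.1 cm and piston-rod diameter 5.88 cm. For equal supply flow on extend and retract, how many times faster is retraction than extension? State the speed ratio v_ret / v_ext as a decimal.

Cap-side area A_cap = π/4 × (11.1 cm)² = 96.77 cm^2
Rod-side annular area A_ann = π/4 × (11.1² − 5.88²) = 69.61 cm^2
For equal Q, v ∝ 1/A, so v_ret/v_ext = A_cap/A_ann.

v_ret/v_ext ≈ 1.39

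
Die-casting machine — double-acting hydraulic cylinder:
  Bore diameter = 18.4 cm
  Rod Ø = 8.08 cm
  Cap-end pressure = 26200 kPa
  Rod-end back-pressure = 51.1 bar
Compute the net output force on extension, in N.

F ≈ 5.87e5 N

Cap-side area A_cap = π/4 × (18.4 cm)² = 265.9 cm^2
Rod-side annular area A_ann = π/4 × (18.4² − 8.08²) = 214.6 cm^2
Net thrust = P_cap·A_cap − P_rod·A_ann = 6.967e5 N − 1.097e5 N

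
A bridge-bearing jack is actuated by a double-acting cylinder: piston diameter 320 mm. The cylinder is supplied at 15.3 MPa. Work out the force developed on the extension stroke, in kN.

Cap-side area A_cap = π/4 × (320 mm)² = 80420 mm^2
F = P × A_cap = 15.3 MPa × A_cap

F ≈ 1230 kN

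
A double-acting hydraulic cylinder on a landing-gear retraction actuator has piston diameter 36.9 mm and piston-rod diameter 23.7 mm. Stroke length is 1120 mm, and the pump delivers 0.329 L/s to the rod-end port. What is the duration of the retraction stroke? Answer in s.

Rod-side annular area A_ann = π/4 × (36.9² − 23.7²) = 628.3 mm^2
Swept volume V = A × L; t = V / Q = A·L / Q

t ≈ 2.14 s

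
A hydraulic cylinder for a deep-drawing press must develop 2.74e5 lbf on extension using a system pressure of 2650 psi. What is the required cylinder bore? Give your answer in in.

D ≈ 11.5 in

Extension force acts on the full piston face: F = P × (π/4)D².
D = √(4F / (πP)) = √(4 × 2.74e5 lbf / (π × 2650 psi))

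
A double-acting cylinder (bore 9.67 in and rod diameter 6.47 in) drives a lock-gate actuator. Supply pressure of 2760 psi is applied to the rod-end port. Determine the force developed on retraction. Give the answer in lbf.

Rod-side annular area A_ann = π/4 × (9.67² − 6.47²) = 40.56 in^2
On retraction the pressure acts on the annular area (bore minus rod).
F = P × A_ann

F ≈ 1.12e5 lbf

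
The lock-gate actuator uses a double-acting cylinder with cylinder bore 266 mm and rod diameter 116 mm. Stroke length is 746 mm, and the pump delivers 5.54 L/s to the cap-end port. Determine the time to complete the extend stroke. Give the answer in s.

t ≈ 7.48 s

Cap-side area A_cap = π/4 × (266 mm)² = 55570 mm^2
Swept volume V = A × L; t = V / Q = A·L / Q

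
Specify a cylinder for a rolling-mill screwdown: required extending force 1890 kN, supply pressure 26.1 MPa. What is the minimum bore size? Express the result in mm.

D ≈ 304 mm

Extension force acts on the full piston face: F = P × (π/4)D².
D = √(4F / (πP)) = √(4 × 1890 kN / (π × 26.1 MPa))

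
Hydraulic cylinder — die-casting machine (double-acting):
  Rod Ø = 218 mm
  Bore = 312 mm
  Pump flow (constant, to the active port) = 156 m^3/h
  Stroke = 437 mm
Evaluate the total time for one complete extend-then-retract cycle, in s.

Cap-side area A_cap = π/4 × (312 mm)² = 76450 mm^2
Rod-side annular area A_ann = π/4 × (312² − 218²) = 39130 mm^2
t_ext = A_cap·L/Q = 0.7710 s
t_ret = A_ann·L/Q = 0.3946 s
t_cycle = t_ext + t_ret

t ≈ 1.17 s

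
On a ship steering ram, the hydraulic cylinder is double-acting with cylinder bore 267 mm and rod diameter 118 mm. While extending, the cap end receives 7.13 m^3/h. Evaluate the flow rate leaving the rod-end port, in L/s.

Cap-side area A_cap = π/4 × (267 mm)² = 55990 mm^2
Rod-side annular area A_ann = π/4 × (267² − 118²) = 45050 mm^2
Piston speed v = Q_in/A_cap; rod-end outflow Q_out = v × A_ann = Q_in × A_ann/A_cap.

Q_out ≈ 1.59 L/s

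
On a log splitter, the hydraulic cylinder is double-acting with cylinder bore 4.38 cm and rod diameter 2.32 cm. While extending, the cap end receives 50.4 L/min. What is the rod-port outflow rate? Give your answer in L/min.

Cap-side area A_cap = π/4 × (4.38 cm)² = 15.07 cm^2
Rod-side annular area A_ann = π/4 × (4.38² − 2.32²) = 10.84 cm^2
Piston speed v = Q_in/A_cap; rod-end outflow Q_out = v × A_ann = Q_in × A_ann/A_cap.

Q_out ≈ 36.3 L/min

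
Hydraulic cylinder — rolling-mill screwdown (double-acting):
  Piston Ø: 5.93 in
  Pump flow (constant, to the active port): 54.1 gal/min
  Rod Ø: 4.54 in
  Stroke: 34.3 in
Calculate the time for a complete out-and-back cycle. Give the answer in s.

Cap-side area A_cap = π/4 × (5.93 in)² = 27.62 in^2
Rod-side annular area A_ann = π/4 × (5.93² − 4.54²) = 11.43 in^2
t_ext = A_cap·L/Q = 4.548 s
t_ret = A_ann·L/Q = 1.882 s
t_cycle = t_ext + t_ret

t ≈ 6.43 s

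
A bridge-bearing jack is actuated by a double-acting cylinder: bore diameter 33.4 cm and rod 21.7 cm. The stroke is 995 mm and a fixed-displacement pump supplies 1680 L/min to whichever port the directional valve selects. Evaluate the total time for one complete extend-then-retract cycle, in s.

t ≈ 4.91 s

Cap-side area A_cap = π/4 × (33.4 cm)² = 876.2 cm^2
Rod-side annular area A_ann = π/4 × (33.4² − 21.7²) = 506.3 cm^2
t_ext = A_cap·L/Q = 3.113 s
t_ret = A_ann·L/Q = 1.799 s
t_cycle = t_ext + t_ret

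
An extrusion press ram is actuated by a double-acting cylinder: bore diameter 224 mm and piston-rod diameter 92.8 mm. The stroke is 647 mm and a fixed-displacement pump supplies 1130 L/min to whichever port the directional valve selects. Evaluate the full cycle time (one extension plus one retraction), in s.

Cap-side area A_cap = π/4 × (224 mm)² = 39410 mm^2
Rod-side annular area A_ann = π/4 × (224² − 92.8²) = 32640 mm^2
t_ext = A_cap·L/Q = 1.354 s
t_ret = A_ann·L/Q = 1.121 s
t_cycle = t_ext + t_ret

t ≈ 2.48 s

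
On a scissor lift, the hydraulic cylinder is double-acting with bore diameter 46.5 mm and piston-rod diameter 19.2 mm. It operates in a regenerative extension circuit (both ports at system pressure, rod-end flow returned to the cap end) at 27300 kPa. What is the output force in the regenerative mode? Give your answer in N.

F ≈ 7900 N

With equal pressure on both faces, forces on the annular region cancel; the net push is pressure × rod cross-section.
Rod cross-section A_rod = π/4 × (19.2 mm)² = 289.5 mm^2
F = P × A_rod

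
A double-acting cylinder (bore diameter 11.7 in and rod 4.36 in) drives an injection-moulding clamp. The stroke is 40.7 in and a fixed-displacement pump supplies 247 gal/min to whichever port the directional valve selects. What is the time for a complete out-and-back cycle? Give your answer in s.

Cap-side area A_cap = π/4 × (11.7 in)² = 107.5 in^2
Rod-side annular area A_ann = π/4 × (11.7² − 4.36²) = 92.58 in^2
t_ext = A_cap·L/Q = 4.601 s
t_ret = A_ann·L/Q = 3.962 s
t_cycle = t_ext + t_ret

t ≈ 8.56 s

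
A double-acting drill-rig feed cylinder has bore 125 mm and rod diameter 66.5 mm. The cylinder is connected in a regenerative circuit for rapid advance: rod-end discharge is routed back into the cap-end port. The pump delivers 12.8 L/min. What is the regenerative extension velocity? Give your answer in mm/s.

In regeneration the rod-end outflow joins the pump flow into the cap end, so the net volume the pump must supply per unit advance equals the rod cross-section area.
Rod cross-section A_rod = π/4 × (66.5 mm)² = 3473 mm^2
v = Q_pump / A_rod

v ≈ 61.4 mm/s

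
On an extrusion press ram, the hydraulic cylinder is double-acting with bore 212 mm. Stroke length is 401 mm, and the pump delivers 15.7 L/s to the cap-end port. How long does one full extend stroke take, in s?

Cap-side area A_cap = π/4 × (212 mm)² = 35300 mm^2
Swept volume V = A × L; t = V / Q = A·L / Q

t ≈ 0.902 s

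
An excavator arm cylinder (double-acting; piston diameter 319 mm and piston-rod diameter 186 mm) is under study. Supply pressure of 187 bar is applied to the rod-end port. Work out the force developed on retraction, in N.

F ≈ 9.86e5 N

Rod-side annular area A_ann = π/4 × (319² − 186²) = 52750 mm^2
On retraction the pressure acts on the annular area (bore minus rod).
F = P × A_ann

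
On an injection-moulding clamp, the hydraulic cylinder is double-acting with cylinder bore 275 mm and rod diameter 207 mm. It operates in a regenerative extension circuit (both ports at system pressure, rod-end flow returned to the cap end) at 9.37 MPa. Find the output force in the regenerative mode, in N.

With equal pressure on both faces, forces on the annular region cancel; the net push is pressure × rod cross-section.
Rod cross-section A_rod = π/4 × (207 mm)² = 33650 mm^2
F = P × A_rod

F ≈ 3.15e5 N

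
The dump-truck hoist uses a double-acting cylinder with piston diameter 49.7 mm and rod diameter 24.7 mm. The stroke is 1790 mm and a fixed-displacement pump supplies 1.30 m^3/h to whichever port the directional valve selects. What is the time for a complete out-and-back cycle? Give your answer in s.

t ≈ 16.9 s

Cap-side area A_cap = π/4 × (49.7 mm)² = 1940 mm^2
Rod-side annular area A_ann = π/4 × (49.7² − 24.7²) = 1461 mm^2
t_ext = A_cap·L/Q = 9.616 s
t_ret = A_ann·L/Q = 7.241 s
t_cycle = t_ext + t_ret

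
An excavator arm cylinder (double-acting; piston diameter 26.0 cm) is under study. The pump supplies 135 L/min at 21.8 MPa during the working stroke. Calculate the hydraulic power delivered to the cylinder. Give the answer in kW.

W ≈ 49.1 kW

Hydraulic power = P × Q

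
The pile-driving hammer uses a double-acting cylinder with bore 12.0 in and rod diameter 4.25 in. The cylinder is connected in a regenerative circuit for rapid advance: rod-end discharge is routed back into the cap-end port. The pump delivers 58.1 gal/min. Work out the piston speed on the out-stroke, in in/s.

v ≈ 15.8 in/s

In regeneration the rod-end outflow joins the pump flow into the cap end, so the net volume the pump must supply per unit advance equals the rod cross-section area.
Rod cross-section A_rod = π/4 × (4.25 in)² = 14.19 in^2
v = Q_pump / A_rod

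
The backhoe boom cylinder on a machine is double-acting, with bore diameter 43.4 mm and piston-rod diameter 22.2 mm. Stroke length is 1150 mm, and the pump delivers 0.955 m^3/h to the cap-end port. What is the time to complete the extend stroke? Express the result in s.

Cap-side area A_cap = π/4 × (43.4 mm)² = 1479 mm^2
Swept volume V = A × L; t = V / Q = A·L / Q

t ≈ 6.41 s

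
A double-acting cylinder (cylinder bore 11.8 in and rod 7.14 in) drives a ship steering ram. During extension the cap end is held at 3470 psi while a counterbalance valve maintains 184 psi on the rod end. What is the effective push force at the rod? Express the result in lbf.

Cap-side area A_cap = π/4 × (11.8 in)² = 109.4 in^2
Rod-side annular area A_ann = π/4 × (11.8² − 7.14²) = 69.32 in^2
Net thrust = P_cap·A_cap − P_rod·A_ann = 3.795e5 lbf − 12750 lbf

F ≈ 3.67e5 lbf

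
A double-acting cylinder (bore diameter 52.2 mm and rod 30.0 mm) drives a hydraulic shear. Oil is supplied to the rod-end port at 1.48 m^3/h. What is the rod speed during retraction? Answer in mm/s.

Rod-side annular area A_ann = π/4 × (52.2² − 30.0²) = 1433 mm^2
Flow into the rod-end port fills the annular volume.
v = Q / A

v ≈ 287 mm/s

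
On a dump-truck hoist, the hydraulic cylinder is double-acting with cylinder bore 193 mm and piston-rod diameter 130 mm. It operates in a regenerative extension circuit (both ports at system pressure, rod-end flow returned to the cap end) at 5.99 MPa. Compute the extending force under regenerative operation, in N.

F ≈ 79500 N

With equal pressure on both faces, forces on the annular region cancel; the net push is pressure × rod cross-section.
Rod cross-section A_rod = π/4 × (130 mm)² = 13270 mm^2
F = P × A_rod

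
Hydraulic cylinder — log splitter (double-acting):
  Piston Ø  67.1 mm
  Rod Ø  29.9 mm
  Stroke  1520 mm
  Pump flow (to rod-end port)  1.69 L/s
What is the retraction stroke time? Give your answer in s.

t ≈ 2.55 s

Rod-side annular area A_ann = π/4 × (67.1² − 29.9²) = 2834 mm^2
Swept volume V = A × L; t = V / Q = A·L / Q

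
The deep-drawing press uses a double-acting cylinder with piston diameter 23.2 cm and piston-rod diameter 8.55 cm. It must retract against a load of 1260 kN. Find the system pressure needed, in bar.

Rod-side annular area A_ann = π/4 × (23.2² − 8.55²) = 365.3 cm^2
Retraction: pressure acts on the annular area.
P = F / A = 1260 kN / A

P ≈ 345 bar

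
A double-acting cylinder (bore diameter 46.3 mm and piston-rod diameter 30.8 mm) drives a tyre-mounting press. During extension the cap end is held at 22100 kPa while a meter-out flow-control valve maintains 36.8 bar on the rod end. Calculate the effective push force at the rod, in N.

F ≈ 33800 N

Cap-side area A_cap = π/4 × (46.3 mm)² = 1684 mm^2
Rod-side annular area A_ann = π/4 × (46.3² − 30.8²) = 938.6 mm^2
Net thrust = P_cap·A_cap − P_rod·A_ann = 37210 N − 3454 N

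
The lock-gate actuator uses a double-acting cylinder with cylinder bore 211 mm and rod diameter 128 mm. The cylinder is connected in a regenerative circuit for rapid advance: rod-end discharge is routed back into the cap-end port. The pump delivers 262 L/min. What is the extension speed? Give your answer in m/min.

v ≈ 20.4 m/min

In regeneration the rod-end outflow joins the pump flow into the cap end, so the net volume the pump must supply per unit advance equals the rod cross-section area.
Rod cross-section A_rod = π/4 × (128 mm)² = 12870 mm^2
v = Q_pump / A_rod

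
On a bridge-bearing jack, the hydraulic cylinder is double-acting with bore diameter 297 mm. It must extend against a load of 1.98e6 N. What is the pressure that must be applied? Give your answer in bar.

P ≈ 286 bar

Cap-side area A_cap = π/4 × (297 mm)² = 69280 mm^2
P = F / A = 1.98e6 N / A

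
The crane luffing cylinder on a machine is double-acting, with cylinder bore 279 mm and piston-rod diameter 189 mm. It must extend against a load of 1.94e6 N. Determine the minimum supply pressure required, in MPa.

Cap-side area A_cap = π/4 × (279 mm)² = 61140 mm^2
P = F / A = 1.94e6 N / A

P ≈ 31.7 MPa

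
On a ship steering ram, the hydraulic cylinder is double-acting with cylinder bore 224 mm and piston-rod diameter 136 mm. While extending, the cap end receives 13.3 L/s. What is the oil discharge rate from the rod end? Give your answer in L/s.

Q_out ≈ 8.40 L/s

Cap-side area A_cap = π/4 × (224 mm)² = 39410 mm^2
Rod-side annular area A_ann = π/4 × (224² − 136²) = 24880 mm^2
Piston speed v = Q_in/A_cap; rod-end outflow Q_out = v × A_ann = Q_in × A_ann/A_cap.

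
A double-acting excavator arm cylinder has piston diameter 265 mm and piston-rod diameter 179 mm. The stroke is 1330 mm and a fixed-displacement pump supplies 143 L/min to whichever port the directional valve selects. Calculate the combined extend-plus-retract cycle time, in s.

Cap-side area A_cap = π/4 × (265 mm)² = 55150 mm^2
Rod-side annular area A_ann = π/4 × (265² − 179²) = 29990 mm^2
t_ext = A_cap·L/Q = 30.78 s
t_ret = A_ann·L/Q = 16.74 s
t_cycle = t_ext + t_ret

t ≈ 47.5 s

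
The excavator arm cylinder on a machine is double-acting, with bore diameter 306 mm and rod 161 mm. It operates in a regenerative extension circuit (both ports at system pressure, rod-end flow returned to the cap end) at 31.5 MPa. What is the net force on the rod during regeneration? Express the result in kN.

With equal pressure on both faces, forces on the annular region cancel; the net push is pressure × rod cross-section.
Rod cross-section A_rod = π/4 × (161 mm)² = 20360 mm^2
F = P × A_rod

F ≈ 641 kN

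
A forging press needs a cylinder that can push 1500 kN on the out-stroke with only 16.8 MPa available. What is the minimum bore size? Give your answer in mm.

Extension force acts on the full piston face: F = P × (π/4)D².
D = √(4F / (πP)) = √(4 × 1500 kN / (π × 16.8 MPa))

D ≈ 337 mm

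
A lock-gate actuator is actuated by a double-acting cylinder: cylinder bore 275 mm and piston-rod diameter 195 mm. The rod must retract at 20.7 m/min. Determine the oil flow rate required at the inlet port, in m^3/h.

Rod-side annular area A_ann = π/4 × (275² − 195²) = 29530 mm^2
Q = A × v

Q ≈ 36.7 m^3/h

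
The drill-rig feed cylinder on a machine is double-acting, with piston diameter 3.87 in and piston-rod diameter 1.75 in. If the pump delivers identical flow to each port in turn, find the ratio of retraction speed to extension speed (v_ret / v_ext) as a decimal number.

Cap-side area A_cap = π/4 × (3.87 in)² = 11.76 in^2
Rod-side annular area A_ann = π/4 × (3.87² − 1.75²) = 9.358 in^2
For equal Q, v ∝ 1/A, so v_ret/v_ext = A_cap/A_ann.

v_ret/v_ext ≈ 1.26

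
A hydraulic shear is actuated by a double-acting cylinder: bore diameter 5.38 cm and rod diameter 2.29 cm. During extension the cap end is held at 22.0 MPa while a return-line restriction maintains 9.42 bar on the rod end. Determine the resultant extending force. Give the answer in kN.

F ≈ 48.3 kN

Cap-side area A_cap = π/4 × (5.38 cm)² = 22.73 cm^2
Rod-side annular area A_ann = π/4 × (5.38² − 2.29²) = 18.61 cm^2
Net thrust = P_cap·A_cap − P_rod·A_ann = 50.01 kN − 1.753 kN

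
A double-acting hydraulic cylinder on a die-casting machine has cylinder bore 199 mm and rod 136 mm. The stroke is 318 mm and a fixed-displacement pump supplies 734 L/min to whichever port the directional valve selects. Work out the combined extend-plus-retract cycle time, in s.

t ≈ 1.24 s

Cap-side area A_cap = π/4 × (199 mm)² = 31100 mm^2
Rod-side annular area A_ann = π/4 × (199² − 136²) = 16580 mm^2
t_ext = A_cap·L/Q = 0.8085 s
t_ret = A_ann·L/Q = 0.4309 s
t_cycle = t_ext + t_ret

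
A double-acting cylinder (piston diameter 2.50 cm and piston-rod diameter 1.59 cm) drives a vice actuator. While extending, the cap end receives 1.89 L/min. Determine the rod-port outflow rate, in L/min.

Q_out ≈ 1.13 L/min

Cap-side area A_cap = π/4 × (2.50 cm)² = 4.909 cm^2
Rod-side annular area A_ann = π/4 × (2.50² − 1.59²) = 2.923 cm^2
Piston speed v = Q_in/A_cap; rod-end outflow Q_out = v × A_ann = Q_in × A_ann/A_cap.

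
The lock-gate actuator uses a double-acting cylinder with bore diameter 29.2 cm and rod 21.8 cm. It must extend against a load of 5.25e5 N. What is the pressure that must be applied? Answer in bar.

P ≈ 78.4 bar

Cap-side area A_cap = π/4 × (29.2 cm)² = 669.7 cm^2
P = F / A = 5.25e5 N / A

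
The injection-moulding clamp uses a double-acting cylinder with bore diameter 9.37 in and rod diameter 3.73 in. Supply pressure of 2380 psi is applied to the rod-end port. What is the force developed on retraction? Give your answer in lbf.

Rod-side annular area A_ann = π/4 × (9.37² − 3.73²) = 58.03 in^2
On retraction the pressure acts on the annular area (bore minus rod).
F = P × A_ann

F ≈ 1.38e5 lbf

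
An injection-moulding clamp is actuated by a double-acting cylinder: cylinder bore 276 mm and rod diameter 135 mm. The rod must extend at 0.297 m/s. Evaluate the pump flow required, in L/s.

Cap-side area A_cap = π/4 × (276 mm)² = 59830 mm^2
Q = A × v

Q ≈ 17.8 L/s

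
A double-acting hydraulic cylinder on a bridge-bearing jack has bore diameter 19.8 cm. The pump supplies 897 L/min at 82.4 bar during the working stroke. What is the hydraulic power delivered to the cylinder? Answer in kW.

W ≈ 123 kW

Hydraulic power = P × Q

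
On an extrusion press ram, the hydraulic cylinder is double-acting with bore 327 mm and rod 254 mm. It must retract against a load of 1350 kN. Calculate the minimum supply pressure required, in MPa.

Rod-side annular area A_ann = π/4 × (327² − 254²) = 33310 mm^2
Retraction: pressure acts on the annular area.
P = F / A = 1350 kN / A

P ≈ 40.5 MPa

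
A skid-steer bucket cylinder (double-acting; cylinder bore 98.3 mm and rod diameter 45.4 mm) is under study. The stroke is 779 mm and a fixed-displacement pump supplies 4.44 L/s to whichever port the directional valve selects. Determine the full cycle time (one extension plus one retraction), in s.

t ≈ 2.38 s

Cap-side area A_cap = π/4 × (98.3 mm)² = 7589 mm^2
Rod-side annular area A_ann = π/4 × (98.3² − 45.4²) = 5970 mm^2
t_ext = A_cap·L/Q = 1.332 s
t_ret = A_ann·L/Q = 1.048 s
t_cycle = t_ext + t_ret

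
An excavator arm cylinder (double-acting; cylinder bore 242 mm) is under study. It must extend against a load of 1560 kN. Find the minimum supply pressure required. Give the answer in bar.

Cap-side area A_cap = π/4 × (242 mm)² = 46000 mm^2
P = F / A = 1560 kN / A

P ≈ 339 bar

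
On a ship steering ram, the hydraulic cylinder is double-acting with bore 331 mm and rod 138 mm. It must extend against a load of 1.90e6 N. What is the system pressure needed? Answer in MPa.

P ≈ 22.1 MPa

Cap-side area A_cap = π/4 × (331 mm)² = 86050 mm^2
P = F / A = 1.90e6 N / A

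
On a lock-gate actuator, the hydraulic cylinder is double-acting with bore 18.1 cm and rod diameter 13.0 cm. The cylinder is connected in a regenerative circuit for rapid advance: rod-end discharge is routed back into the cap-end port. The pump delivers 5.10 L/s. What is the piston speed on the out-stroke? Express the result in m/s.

In regeneration the rod-end outflow joins the pump flow into the cap end, so the net volume the pump must supply per unit advance equals the rod cross-section area.
Rod cross-section A_rod = π/4 × (13.0 cm)² = 132.7 cm^2
v = Q_pump / A_rod

v ≈ 0.384 m/s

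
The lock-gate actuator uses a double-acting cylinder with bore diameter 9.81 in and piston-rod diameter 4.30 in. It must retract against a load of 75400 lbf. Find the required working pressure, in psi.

Rod-side annular area A_ann = π/4 × (9.81² − 4.30²) = 61.06 in^2
Retraction: pressure acts on the annular area.
P = F / A = 75400 lbf / A

P ≈ 1230 psi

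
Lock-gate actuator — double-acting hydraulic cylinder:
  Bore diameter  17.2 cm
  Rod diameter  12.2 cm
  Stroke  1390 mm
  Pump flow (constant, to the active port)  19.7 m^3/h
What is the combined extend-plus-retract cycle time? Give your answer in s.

Cap-side area A_cap = π/4 × (17.2 cm)² = 232.4 cm^2
Rod-side annular area A_ann = π/4 × (17.2² − 12.2²) = 115.5 cm^2
t_ext = A_cap·L/Q = 5.902 s
t_ret = A_ann·L/Q = 2.933 s
t_cycle = t_ext + t_ret

t ≈ 8.83 s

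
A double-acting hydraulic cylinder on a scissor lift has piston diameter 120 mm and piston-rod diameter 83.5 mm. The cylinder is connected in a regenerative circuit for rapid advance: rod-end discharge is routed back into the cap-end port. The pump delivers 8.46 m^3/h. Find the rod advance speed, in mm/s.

In regeneration the rod-end outflow joins the pump flow into the cap end, so the net volume the pump must supply per unit advance equals the rod cross-section area.
Rod cross-section A_rod = π/4 × (83.5 mm)² = 5476 mm^2
v = Q_pump / A_rod

v ≈ 429 mm/s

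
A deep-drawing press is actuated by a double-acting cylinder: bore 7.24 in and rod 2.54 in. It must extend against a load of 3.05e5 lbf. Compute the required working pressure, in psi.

Cap-side area A_cap = π/4 × (7.24 in)² = 41.17 in^2
P = F / A = 3.05e5 lbf / A

P ≈ 7410 psi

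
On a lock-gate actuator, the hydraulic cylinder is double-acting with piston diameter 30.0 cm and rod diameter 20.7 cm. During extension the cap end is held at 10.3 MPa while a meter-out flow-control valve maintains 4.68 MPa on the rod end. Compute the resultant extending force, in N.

F ≈ 5.55e5 N

Cap-side area A_cap = π/4 × (30.0 cm)² = 706.9 cm^2
Rod-side annular area A_ann = π/4 × (30.0² − 20.7²) = 370.3 cm^2
Net thrust = P_cap·A_cap − P_rod·A_ann = 7.281e5 N − 1.733e5 N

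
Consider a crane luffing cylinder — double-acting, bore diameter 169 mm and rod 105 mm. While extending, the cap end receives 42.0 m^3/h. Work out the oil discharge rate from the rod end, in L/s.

Cap-side area A_cap = π/4 × (169 mm)² = 22430 mm^2
Rod-side annular area A_ann = π/4 × (169² − 105²) = 13770 mm^2
Piston speed v = Q_in/A_cap; rod-end outflow Q_out = v × A_ann = Q_in × A_ann/A_cap.

Q_out ≈ 7.16 L/s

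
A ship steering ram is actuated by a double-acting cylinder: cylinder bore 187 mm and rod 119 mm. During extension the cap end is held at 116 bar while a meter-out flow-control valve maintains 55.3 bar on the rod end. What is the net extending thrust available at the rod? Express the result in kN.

Cap-side area A_cap = π/4 × (187 mm)² = 27460 mm^2
Rod-side annular area A_ann = π/4 × (187² − 119²) = 16340 mm^2
Net thrust = P_cap·A_cap − P_rod·A_ann = 318.6 kN − 90.37 kN

F ≈ 228 kN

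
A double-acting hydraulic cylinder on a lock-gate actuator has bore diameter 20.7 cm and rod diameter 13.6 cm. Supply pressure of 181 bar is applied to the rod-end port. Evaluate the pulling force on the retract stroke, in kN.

F ≈ 346 kN

Rod-side annular area A_ann = π/4 × (20.7² − 13.6²) = 191.3 cm^2
On retraction the pressure acts on the annular area (bore minus rod).
F = P × A_ann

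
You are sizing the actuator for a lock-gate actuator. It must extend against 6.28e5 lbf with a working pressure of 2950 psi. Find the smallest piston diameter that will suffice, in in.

D ≈ 16.5 in

Extension force acts on the full piston face: F = P × (π/4)D².
D = √(4F / (πP)) = √(4 × 6.28e5 lbf / (π × 2950 psi))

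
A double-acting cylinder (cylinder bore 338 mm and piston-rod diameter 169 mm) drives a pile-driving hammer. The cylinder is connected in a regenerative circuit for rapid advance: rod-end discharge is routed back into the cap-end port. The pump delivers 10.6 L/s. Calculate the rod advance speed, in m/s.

v ≈ 0.473 m/s

In regeneration the rod-end outflow joins the pump flow into the cap end, so the net volume the pump must supply per unit advance equals the rod cross-section area.
Rod cross-section A_rod = π/4 × (169 mm)² = 22430 mm^2
v = Q_pump / A_rod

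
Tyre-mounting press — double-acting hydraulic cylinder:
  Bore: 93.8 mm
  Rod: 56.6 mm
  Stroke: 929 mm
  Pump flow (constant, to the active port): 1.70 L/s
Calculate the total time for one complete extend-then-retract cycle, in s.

Cap-side area A_cap = π/4 × (93.8 mm)² = 6910 mm^2
Rod-side annular area A_ann = π/4 × (93.8² − 56.6²) = 4394 mm^2
t_ext = A_cap·L/Q = 3.776 s
t_ret = A_ann·L/Q = 2.401 s
t_cycle = t_ext + t_ret

t ≈ 6.18 s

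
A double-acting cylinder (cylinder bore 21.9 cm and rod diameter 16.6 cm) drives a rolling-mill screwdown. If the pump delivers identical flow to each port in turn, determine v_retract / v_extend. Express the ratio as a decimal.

Cap-side area A_cap = π/4 × (21.9 cm)² = 376.7 cm^2
Rod-side annular area A_ann = π/4 × (21.9² − 16.6²) = 160.3 cm^2
For equal Q, v ∝ 1/A, so v_ret/v_ext = A_cap/A_ann.

v_ret/v_ext ≈ 2.35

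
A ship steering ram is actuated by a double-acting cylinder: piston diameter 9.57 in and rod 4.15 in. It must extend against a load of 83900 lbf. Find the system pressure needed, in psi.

Cap-side area A_cap = π/4 × (9.57 in)² = 71.93 in^2
P = F / A = 83900 lbf / A

P ≈ 1170 psi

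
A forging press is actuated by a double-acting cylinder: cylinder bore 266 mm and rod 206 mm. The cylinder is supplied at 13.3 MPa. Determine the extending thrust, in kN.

F ≈ 739 kN

Cap-side area A_cap = π/4 × (266 mm)² = 55570 mm^2
F = P × A_cap = 13.3 MPa × A_cap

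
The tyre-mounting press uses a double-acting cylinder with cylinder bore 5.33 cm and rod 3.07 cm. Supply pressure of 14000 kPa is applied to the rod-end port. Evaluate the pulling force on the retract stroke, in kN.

F ≈ 20.9 kN

Rod-side annular area A_ann = π/4 × (5.33² − 3.07²) = 14.91 cm^2
On retraction the pressure acts on the annular area (bore minus rod).
F = P × A_ann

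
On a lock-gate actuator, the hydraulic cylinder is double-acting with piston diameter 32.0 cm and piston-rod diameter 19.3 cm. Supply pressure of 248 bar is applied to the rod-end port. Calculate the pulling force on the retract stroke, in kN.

Rod-side annular area A_ann = π/4 × (32.0² − 19.3²) = 511.7 cm^2
On retraction the pressure acts on the annular area (bore minus rod).
F = P × A_ann

F ≈ 1270 kN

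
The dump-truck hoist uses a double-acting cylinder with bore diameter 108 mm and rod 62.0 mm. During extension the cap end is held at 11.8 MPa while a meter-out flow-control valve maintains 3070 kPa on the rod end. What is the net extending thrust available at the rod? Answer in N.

Cap-side area A_cap = π/4 × (108 mm)² = 9161 mm^2
Rod-side annular area A_ann = π/4 × (108² − 62.0²) = 6142 mm^2
Net thrust = P_cap·A_cap − P_rod·A_ann = 1.081e5 N − 18860 N

F ≈ 89200 N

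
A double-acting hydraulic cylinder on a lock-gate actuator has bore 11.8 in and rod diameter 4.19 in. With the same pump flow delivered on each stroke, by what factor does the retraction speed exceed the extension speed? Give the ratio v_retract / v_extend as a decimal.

v_ret/v_ext ≈ 1.14

Cap-side area A_cap = π/4 × (11.8 in)² = 109.4 in^2
Rod-side annular area A_ann = π/4 × (11.8² − 4.19²) = 95.57 in^2
For equal Q, v ∝ 1/A, so v_ret/v_ext = A_cap/A_ann.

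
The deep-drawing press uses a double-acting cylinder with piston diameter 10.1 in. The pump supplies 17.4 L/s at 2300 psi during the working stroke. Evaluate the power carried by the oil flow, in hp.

Hydraulic power = P × Q

W ≈ 370 hp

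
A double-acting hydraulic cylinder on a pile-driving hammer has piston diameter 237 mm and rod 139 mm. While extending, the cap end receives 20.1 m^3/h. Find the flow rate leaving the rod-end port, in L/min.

Q_out ≈ 220 L/min

Cap-side area A_cap = π/4 × (237 mm)² = 44120 mm^2
Rod-side annular area A_ann = π/4 × (237² − 139²) = 28940 mm^2
Piston speed v = Q_in/A_cap; rod-end outflow Q_out = v × A_ann = Q_in × A_ann/A_cap.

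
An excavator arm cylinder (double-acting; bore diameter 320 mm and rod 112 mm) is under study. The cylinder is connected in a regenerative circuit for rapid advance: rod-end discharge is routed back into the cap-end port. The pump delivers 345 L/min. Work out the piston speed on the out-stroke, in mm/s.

v ≈ 584 mm/s

In regeneration the rod-end outflow joins the pump flow into the cap end, so the net volume the pump must supply per unit advance equals the rod cross-section area.
Rod cross-section A_rod = π/4 × (112 mm)² = 9852 mm^2
v = Q_pump / A_rod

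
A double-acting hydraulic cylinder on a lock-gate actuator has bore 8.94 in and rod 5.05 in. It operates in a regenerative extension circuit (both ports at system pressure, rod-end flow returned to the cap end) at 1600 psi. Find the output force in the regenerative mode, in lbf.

With equal pressure on both faces, forces on the annular region cancel; the net push is pressure × rod cross-section.
Rod cross-section A_rod = π/4 × (5.05 in)² = 20.03 in^2
F = P × A_rod

F ≈ 32000 lbf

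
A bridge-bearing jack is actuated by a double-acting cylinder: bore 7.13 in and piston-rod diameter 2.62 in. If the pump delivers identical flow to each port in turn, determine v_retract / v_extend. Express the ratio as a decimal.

v_ret/v_ext ≈ 1.16

Cap-side area A_cap = π/4 × (7.13 in)² = 39.93 in^2
Rod-side annular area A_ann = π/4 × (7.13² − 2.62²) = 34.54 in^2
For equal Q, v ∝ 1/A, so v_ret/v_ext = A_cap/A_ann.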